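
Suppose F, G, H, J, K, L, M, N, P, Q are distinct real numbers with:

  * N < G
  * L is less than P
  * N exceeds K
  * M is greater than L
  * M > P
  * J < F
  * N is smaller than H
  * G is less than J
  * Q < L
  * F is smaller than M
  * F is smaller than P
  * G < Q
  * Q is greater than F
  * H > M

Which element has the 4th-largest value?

L

Chaining the given pairs: K < N < G < J < F < Q < L < P < M < H.
Counting 4 from the largest end gives L.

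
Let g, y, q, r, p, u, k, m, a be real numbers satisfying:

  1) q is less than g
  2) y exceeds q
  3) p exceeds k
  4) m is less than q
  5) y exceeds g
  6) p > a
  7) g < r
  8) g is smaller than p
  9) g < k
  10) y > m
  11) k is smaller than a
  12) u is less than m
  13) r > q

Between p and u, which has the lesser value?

The relevant relations are u < m; m < q; q < g; g < k; k < p.
Chaining these gives u < m < q < g < k < p.
So u < p; u is the smaller of the two.

u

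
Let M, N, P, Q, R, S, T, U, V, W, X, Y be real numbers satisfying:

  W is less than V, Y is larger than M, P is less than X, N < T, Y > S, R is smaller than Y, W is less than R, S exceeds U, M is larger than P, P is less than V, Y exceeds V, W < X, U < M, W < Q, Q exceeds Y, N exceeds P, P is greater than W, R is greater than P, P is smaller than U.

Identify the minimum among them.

W

P is not least since W < P; V is not least since W < V; U is not least since P < U; S is not least since U < S; N is not least since P < N; M is not least since P < M; R is not least since W < R; Y is not least since V < Y; X is not least since P < X; Q is not least since W < Q; T is not least since N < T.
Only W has nothing below it, so W is the minimum.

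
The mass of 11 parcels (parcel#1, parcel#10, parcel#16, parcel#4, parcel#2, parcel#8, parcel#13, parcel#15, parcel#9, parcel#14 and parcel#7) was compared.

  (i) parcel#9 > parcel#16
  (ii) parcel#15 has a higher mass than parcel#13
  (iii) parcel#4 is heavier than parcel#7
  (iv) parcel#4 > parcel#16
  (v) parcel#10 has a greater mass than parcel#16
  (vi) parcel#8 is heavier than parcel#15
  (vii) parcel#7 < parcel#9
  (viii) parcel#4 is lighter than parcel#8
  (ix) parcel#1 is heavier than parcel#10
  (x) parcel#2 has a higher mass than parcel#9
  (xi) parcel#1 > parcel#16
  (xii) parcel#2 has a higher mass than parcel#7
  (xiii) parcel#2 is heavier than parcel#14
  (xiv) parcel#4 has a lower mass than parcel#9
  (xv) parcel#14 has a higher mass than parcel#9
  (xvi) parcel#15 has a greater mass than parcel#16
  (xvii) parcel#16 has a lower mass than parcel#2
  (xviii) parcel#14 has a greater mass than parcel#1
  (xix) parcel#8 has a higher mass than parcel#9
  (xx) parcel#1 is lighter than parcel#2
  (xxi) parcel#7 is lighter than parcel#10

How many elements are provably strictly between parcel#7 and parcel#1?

1

The relations place parcel#7 below parcel#1. An element lies strictly between them when it is forced above parcel#7 and also forced below parcel#1.
Above parcel#7: {parcel#4, parcel#10, parcel#9, parcel#14, parcel#8, parcel#2}. Below parcel#1: {parcel#16, parcel#10}.
Intersection: {parcel#10} — 1.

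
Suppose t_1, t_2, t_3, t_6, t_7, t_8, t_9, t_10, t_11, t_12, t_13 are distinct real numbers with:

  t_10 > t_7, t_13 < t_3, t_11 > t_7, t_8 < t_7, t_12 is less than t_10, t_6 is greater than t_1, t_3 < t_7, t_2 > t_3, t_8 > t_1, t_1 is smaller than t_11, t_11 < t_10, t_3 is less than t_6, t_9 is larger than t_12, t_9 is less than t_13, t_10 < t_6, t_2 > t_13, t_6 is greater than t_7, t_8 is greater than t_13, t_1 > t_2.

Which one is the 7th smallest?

The consecutive relations fix a unique order: t_12 < t_9 < t_13 < t_3 < t_2 < t_1 < t_8 < t_7 < t_11 < t_10 < t_6.
Counting 7 from the smallest end gives t_8.

t_8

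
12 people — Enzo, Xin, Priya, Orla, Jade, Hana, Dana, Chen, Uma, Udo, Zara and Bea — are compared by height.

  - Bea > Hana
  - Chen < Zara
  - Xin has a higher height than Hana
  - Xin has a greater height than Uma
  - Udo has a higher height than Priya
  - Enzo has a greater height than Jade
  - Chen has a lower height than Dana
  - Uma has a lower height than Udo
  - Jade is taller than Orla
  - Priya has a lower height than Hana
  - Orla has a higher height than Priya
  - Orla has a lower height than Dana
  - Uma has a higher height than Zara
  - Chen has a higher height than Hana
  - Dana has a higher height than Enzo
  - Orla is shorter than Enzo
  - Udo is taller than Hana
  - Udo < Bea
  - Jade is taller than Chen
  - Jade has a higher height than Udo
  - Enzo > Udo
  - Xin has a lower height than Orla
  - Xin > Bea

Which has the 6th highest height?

Bea

Piecing the relations together gives one ordering: Priya < Hana < Chen < Zara < Uma < Udo < Bea < Xin < Orla < Jade < Enzo < Dana.
The 6th largest is Bea.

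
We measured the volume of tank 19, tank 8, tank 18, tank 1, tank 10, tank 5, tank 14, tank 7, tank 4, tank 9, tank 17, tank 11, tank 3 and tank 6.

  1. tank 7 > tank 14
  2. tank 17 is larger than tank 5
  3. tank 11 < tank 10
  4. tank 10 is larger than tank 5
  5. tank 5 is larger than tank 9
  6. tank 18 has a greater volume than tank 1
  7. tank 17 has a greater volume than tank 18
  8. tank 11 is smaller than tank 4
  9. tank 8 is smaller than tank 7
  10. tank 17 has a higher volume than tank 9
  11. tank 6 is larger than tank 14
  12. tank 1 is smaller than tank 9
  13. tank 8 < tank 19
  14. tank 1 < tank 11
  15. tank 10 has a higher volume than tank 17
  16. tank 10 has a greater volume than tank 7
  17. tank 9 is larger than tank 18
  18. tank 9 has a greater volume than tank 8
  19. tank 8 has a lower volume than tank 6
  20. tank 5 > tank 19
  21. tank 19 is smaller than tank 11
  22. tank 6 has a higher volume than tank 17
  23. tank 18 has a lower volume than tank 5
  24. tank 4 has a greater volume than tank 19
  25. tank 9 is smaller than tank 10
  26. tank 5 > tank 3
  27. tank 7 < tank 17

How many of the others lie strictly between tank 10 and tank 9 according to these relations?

The relations place tank 9 below tank 10. An element lies strictly between them when it is forced above tank 9 and also forced below tank 10.
Above tank 9: {tank 5, tank 17, tank 6}. Below tank 10: {tank 1, tank 8, tank 18, tank 19, tank 11, tank 14, tank 3, tank 5, tank 7, tank 17}.
Intersection: {tank 5, tank 17} — 2.

2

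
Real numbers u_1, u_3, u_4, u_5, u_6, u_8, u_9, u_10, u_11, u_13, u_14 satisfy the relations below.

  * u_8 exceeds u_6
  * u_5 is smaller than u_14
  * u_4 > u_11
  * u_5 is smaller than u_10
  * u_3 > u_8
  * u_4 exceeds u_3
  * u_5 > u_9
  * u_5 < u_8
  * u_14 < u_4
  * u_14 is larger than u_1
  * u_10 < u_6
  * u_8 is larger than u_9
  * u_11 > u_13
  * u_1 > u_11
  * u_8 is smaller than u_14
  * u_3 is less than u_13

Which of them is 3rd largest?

Chaining the given pairs: u_9 < u_5 < u_10 < u_6 < u_8 < u_3 < u_13 < u_11 < u_1 < u_14 < u_4.
The 3rd largest is u_1.

u_1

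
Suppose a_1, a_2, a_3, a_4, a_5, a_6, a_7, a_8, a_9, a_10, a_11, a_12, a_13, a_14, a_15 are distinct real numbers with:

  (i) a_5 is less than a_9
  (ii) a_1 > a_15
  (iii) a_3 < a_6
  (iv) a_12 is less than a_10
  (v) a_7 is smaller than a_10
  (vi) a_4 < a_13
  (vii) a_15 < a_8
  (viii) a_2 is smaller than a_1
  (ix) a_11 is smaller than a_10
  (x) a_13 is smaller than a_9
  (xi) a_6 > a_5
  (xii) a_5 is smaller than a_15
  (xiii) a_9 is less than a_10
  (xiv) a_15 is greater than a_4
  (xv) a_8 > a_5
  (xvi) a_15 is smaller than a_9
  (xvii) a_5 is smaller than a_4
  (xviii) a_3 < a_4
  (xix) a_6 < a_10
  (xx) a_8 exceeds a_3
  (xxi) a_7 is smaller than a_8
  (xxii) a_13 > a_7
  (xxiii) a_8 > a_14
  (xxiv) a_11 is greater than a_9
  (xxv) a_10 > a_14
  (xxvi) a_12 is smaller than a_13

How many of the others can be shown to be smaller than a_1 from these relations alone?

Directly below a_1: a_2, a_15.
One step further: a_5, a_4 (4 so far).
One step further: a_3 (5 so far).
Nothing else is reachable below a_1; 5 in all.

5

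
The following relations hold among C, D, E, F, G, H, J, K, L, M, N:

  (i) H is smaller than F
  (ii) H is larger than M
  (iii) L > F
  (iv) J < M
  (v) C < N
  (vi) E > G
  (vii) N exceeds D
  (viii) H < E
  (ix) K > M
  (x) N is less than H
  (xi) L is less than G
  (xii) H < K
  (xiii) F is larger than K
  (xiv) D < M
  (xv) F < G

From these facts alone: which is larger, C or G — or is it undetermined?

C < N < H < K < F < L < G, by transitivity through N, H, K, F, L.
So G is larger.

G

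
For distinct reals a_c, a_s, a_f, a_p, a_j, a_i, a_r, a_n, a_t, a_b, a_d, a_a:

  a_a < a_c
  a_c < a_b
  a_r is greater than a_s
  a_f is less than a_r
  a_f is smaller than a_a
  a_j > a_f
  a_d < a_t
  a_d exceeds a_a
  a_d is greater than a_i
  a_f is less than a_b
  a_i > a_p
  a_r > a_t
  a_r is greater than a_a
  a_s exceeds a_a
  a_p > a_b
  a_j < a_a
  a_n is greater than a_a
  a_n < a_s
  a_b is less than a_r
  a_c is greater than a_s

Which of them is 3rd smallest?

Piecing the relations together gives one ordering: a_f < a_j < a_a < a_n < a_s < a_c < a_b < a_p < a_i < a_d < a_t < a_r.
The 3rd smallest is a_a.

a_a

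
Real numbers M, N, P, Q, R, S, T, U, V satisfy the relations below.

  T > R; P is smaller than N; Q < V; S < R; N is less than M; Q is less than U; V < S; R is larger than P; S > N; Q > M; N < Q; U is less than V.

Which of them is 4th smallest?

Chaining the given pairs: P < N < M < Q < U < V < S < R < T.
The 4th smallest is Q.

Q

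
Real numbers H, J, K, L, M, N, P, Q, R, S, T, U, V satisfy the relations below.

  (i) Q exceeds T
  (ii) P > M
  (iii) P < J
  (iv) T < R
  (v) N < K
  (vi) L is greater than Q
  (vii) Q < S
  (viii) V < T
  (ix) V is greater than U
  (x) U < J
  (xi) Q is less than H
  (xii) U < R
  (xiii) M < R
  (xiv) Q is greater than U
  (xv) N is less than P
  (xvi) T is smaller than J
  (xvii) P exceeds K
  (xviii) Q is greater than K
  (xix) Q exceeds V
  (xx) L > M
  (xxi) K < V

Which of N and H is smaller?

N < K < V < T < Q < H, by transitivity through K, V, T, Q.
So N < H; N is the smaller of the two.

N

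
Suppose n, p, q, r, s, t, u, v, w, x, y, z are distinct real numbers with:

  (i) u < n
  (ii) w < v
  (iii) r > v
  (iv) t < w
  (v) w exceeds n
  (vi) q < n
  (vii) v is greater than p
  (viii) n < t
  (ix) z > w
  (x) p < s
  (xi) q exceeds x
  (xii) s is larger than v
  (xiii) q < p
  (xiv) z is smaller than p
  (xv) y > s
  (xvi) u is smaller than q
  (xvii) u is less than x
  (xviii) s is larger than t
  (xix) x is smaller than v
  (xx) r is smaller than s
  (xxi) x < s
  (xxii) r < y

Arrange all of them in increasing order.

u < x < q < n < t < w < z < p < v < r < s < y

The consecutive links are each given: u < x; x < q; q < n; n < t; t < w; w < z; z < p; p < v; v < r; r < s; s < y.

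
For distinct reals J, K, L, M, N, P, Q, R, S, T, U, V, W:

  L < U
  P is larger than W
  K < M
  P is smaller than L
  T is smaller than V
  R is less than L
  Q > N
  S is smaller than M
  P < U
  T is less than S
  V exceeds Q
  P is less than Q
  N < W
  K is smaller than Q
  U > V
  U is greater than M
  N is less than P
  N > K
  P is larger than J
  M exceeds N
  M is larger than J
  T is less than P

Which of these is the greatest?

U

K is not greatest since K < Q; R is not greatest since R < L; J is not greatest since J < M; T is not greatest since T < S; N is not greatest since N < P; W is not greatest since W < P; P is not greatest since P < U; Q is not greatest since Q < V; L is not greatest since L < U; S is not greatest since S < M; M is not greatest since M < U; V is not greatest since V < U.
Only U has nothing above it, so U is the greatest.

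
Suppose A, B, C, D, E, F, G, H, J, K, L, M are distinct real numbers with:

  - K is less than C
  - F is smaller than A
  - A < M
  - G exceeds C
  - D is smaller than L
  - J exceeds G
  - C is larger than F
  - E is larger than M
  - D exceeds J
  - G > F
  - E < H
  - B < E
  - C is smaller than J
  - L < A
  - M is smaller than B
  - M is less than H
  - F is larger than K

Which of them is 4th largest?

M

The consecutive relations fix a unique order: K < F < C < G < J < D < L < A < M < B < E < H.
The 4th largest is M.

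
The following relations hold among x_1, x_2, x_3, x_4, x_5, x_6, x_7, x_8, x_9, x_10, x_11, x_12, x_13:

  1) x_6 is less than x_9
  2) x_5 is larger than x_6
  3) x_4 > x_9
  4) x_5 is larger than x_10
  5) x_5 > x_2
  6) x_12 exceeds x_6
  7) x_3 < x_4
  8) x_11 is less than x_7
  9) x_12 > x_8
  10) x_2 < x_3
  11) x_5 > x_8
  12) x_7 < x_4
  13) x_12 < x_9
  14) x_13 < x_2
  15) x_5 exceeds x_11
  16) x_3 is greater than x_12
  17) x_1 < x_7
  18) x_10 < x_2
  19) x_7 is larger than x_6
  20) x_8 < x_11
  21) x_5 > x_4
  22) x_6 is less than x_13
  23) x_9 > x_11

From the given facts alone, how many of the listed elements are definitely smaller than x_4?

11

Directly below x_4: x_7, x_3, x_9.
One step further: x_1, x_6, x_11, x_12, x_2 (8 so far).
One step further: x_8, x_10, x_13 (11 so far).
No other element is forced below x_4 by the given relations, so the count is 11.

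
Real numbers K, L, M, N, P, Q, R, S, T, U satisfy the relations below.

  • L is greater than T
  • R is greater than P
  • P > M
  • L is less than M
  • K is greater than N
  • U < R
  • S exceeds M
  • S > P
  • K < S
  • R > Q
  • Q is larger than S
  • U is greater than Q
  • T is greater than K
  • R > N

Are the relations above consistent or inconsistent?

consistent

Every relation is compatible with N < K < T < L < M < P < S < Q < U < R; the set is consistent.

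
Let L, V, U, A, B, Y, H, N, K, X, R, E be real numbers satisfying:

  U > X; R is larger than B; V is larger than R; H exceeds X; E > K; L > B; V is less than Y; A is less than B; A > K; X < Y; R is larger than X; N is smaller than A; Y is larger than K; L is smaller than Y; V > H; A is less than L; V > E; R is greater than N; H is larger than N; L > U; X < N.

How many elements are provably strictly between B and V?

1

The relations place B below V. An element lies strictly between them when it is forced above B and also forced below V.
Above B: {R, L, Y}. Below V: {K, E, X, N, A, H, R}.
Intersection: {R} — 1.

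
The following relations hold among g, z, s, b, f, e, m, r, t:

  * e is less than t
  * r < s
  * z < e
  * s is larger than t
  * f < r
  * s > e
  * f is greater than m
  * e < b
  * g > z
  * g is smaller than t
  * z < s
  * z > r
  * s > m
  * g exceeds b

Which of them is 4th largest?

Piecing the relations together gives one ordering: m < f < r < z < e < b < g < t < s.
The 4th largest is b.

b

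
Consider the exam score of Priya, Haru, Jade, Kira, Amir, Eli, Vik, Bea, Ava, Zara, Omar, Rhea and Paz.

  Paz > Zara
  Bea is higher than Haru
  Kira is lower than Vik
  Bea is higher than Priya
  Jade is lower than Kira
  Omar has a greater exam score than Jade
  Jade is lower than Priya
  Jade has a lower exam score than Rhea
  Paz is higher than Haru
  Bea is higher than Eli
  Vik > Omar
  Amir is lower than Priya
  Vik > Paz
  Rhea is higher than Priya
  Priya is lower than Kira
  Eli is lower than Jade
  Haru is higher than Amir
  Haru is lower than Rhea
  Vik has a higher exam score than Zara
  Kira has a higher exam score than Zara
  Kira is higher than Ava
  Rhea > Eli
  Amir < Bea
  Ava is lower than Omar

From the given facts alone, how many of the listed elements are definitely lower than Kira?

6

The elements the relations force below Kira are Amir, Eli, Jade, Ava, Zara, Priya — no chain reaches any other.
That is 6.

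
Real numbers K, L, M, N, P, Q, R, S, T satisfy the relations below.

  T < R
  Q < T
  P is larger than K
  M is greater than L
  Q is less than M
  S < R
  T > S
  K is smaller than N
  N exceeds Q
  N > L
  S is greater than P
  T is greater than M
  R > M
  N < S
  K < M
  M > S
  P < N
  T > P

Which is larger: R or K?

K < P and P < N give K < N.
Then N < S extends the chain to S.
With S < M: K < P < N < S < M.
Then M < T extends the chain to T.
With T < R: K < P < N < S < M < T < R.
So K < R; R is the larger of the two.

R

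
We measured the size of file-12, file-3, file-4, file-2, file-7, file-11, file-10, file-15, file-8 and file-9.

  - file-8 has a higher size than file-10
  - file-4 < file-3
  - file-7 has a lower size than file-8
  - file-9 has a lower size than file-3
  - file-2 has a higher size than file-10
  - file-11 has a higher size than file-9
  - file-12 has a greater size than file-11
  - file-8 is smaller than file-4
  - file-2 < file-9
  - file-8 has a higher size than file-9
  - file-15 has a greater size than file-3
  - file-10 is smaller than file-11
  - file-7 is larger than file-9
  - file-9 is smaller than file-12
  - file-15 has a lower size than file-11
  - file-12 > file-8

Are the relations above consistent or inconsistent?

consistent

The single ordering file-10 < file-2 < file-9 < file-7 < file-8 < file-4 < file-3 < file-15 < file-11 < file-12 satisfies every listed relation, so no contradiction arises.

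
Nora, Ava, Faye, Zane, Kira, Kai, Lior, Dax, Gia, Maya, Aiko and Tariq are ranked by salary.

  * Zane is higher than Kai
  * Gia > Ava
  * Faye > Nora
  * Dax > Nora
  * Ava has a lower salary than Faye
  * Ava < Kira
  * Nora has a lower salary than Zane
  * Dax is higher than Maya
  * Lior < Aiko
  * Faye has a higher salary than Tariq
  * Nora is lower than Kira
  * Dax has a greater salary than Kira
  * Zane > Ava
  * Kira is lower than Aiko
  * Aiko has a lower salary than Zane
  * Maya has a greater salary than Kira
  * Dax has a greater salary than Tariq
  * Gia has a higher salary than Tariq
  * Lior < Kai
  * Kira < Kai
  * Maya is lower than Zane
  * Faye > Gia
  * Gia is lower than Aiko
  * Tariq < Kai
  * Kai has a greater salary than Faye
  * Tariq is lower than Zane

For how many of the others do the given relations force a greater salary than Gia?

From Gia the given relations immediately reach Faye, Aiko.
From those, Kai, Zane — 4 in total.
No other element is forced above Gia by the given relations, so the count is 4.

4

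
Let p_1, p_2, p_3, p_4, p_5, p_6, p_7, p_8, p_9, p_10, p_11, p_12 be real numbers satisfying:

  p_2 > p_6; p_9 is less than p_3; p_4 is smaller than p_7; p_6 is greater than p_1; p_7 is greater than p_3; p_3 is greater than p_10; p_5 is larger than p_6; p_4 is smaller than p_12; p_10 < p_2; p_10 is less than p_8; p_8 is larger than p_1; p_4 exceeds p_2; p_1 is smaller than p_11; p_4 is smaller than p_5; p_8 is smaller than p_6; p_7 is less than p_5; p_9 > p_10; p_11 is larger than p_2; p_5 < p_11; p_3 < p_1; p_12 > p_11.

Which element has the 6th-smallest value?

p_6

Chaining the given pairs: p_10 < p_9 < p_3 < p_1 < p_8 < p_6 < p_2 < p_4 < p_7 < p_5 < p_11 < p_12.
The 6th smallest is p_6.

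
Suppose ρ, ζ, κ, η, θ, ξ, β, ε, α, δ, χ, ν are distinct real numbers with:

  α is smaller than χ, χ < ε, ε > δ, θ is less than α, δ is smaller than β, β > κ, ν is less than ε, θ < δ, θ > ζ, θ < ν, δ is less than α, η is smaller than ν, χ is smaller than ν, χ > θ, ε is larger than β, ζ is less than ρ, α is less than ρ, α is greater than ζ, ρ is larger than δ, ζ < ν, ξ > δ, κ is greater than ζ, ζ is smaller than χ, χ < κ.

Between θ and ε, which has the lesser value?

θ

Link the given pairs in sequence: θ < δ; δ < α; α < χ; χ < κ; κ < β; β < ε.
Together: θ < δ < α < χ < κ < β < ε.
So θ < ε; θ is the smaller of the two.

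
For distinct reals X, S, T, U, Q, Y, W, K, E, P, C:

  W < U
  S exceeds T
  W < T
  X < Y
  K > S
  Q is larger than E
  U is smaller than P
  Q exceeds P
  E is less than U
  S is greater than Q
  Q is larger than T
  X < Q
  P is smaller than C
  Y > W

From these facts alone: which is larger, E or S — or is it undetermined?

S

Link the given pairs in sequence: E < U; U < P; P < Q; Q < S.
Together: E < U < P < Q < S.
So S is larger.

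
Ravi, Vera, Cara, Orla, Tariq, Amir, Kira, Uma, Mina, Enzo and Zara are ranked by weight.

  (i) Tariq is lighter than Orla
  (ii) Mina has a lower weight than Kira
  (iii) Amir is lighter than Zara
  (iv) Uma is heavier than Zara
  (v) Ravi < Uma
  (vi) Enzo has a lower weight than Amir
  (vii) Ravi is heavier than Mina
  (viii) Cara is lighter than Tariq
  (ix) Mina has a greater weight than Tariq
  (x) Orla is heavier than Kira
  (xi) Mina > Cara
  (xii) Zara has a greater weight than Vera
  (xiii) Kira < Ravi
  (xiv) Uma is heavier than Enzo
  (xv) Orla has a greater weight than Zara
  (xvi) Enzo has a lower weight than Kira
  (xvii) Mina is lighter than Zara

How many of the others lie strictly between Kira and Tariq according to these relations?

1

The relations place Tariq below Kira. An element lies strictly between them when it is forced above Tariq and also forced below Kira.
Above Tariq: {Mina, Zara, Ravi, Uma, Orla}. Below Kira: {Cara, Mina, Enzo}.
Intersection: {Mina} — 1.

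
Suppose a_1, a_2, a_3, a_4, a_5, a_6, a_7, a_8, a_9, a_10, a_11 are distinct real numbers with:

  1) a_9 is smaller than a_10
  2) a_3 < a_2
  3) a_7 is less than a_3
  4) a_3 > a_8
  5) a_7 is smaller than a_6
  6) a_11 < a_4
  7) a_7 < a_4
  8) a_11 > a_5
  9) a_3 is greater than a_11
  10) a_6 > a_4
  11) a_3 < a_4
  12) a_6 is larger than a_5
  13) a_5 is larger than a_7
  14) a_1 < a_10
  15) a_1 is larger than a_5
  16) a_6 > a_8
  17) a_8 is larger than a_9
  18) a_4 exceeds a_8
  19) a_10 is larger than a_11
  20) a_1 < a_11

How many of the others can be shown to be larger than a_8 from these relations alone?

4

From a_8 the given relations immediately reach a_3, a_4, a_6.
From those, a_2 — 4 in total.
Nothing else is reachable above a_8; 4 in all.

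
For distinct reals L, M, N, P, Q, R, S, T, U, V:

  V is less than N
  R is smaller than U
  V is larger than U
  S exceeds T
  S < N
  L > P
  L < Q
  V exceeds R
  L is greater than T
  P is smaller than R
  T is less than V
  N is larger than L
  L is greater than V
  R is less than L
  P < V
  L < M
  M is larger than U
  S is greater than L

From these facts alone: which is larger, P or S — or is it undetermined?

The relevant relations are P < R; R < U; U < V; V < L; L < S.
Together: P < R < U < V < L < S.
So S is larger.

S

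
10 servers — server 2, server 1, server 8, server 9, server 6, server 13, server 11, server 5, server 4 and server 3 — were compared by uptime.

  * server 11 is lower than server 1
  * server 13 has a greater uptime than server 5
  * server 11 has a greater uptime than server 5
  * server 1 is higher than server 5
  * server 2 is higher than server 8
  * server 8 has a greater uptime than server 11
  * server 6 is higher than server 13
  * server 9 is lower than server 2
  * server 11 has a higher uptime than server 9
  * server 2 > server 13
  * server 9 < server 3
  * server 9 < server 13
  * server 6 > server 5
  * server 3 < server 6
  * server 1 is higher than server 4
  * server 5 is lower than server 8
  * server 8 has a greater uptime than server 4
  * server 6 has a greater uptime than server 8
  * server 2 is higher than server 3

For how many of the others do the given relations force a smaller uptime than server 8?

From server 8 the given relations immediately reach server 4, server 5, server 11.
From those, server 9 — 4 in total.
No other element is forced below server 8 by the given relations, so the count is 4.

4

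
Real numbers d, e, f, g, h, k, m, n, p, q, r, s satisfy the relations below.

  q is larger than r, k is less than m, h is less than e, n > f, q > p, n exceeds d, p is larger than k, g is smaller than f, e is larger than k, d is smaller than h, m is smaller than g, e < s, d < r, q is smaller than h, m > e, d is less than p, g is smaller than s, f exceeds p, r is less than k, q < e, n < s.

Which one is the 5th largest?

The consecutive relations fix a unique order: d < r < k < p < q < h < e < m < g < f < n < s.
The 5th largest is m.

m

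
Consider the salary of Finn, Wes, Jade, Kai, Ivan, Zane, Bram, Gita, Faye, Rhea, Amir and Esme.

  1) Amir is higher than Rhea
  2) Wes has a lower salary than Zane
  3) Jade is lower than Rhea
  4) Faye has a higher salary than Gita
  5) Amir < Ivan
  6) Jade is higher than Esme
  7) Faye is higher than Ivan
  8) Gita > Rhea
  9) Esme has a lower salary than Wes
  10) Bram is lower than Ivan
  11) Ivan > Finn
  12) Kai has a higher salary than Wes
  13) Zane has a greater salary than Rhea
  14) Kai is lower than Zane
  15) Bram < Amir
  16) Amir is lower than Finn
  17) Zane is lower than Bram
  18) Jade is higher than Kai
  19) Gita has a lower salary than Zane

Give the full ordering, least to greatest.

Each adjacent pair is fixed by a given relation: Esme < Wes; Wes < Kai; Kai < Jade; Jade < Rhea; Rhea < Gita; Gita < Zane; Zane < Bram; Bram < Amir; Amir < Finn; Finn < Ivan; Ivan < Faye. Chaining them end to end gives the full order.

Esme < Wes < Kai < Jade < Rhea < Gita < Zane < Bram < Amir < Finn < Ivan < Faye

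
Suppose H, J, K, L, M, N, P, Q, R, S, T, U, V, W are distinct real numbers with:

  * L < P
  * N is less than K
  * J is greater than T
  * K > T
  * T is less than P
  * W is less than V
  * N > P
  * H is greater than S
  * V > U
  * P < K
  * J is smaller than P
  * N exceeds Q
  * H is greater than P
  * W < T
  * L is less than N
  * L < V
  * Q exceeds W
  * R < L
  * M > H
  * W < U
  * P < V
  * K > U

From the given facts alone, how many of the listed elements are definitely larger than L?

6

From L the given relations immediately reach P, V, N.
From those, K, H — 5 in total.
From those, M — 6 in total.
No other element is forced above L by the given relations, so the count is 6.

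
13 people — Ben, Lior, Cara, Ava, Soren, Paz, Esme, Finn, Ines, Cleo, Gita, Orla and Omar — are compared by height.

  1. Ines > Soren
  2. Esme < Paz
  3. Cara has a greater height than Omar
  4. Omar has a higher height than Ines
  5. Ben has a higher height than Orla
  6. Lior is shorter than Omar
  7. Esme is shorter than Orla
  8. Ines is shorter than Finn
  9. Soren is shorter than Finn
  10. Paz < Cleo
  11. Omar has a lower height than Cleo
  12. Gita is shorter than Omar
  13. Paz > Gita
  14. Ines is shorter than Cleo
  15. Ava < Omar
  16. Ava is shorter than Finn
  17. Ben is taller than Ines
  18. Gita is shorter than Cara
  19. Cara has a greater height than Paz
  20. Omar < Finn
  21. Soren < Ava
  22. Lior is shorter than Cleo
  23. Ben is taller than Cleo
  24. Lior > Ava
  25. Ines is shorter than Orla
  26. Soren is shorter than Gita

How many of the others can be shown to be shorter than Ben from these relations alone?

Directly below Ben: Ines, Orla, Cleo.
One step further: Soren, Esme, Paz, Lior, Omar (8 so far).
One step further: Gita, Ava (10 so far).
Nothing else is reachable below Ben; 10 in all.

10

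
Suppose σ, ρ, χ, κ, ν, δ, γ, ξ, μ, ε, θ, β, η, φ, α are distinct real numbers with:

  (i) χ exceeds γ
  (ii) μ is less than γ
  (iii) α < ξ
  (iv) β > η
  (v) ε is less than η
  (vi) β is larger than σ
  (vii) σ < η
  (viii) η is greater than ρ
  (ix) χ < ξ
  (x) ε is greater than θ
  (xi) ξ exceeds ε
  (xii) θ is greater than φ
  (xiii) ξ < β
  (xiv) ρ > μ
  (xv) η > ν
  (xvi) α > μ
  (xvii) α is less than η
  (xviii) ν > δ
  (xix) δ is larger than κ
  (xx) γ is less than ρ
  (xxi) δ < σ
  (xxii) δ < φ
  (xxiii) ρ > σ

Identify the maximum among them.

κ is not greatest since κ < δ; δ is not greatest since δ < ν; σ is not greatest since σ < β; μ is not greatest since μ < α; α is not greatest since α < ξ; γ is not greatest since γ < ρ; ρ is not greatest since ρ < η; φ is not greatest since φ < θ; θ is not greatest since θ < ε; ν is not greatest since ν < η; ε is not greatest since ε < ξ; χ is not greatest since χ < ξ; ξ is not greatest since ξ < β; η is not greatest since η < β.
Only β has nothing above it, so β is the maximum.

β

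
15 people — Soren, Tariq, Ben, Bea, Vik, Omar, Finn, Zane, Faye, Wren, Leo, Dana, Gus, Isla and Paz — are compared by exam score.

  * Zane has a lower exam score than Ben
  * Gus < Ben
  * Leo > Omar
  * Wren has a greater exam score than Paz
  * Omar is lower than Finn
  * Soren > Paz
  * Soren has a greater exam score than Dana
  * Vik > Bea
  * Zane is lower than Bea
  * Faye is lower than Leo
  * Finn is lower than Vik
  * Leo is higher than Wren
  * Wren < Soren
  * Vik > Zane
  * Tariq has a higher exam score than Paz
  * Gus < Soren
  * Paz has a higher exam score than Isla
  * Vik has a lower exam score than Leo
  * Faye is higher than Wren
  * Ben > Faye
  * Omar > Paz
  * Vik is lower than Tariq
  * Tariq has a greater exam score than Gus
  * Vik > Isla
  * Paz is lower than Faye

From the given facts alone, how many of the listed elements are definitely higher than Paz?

9

The elements the relations force above Paz are Wren, Omar, Soren, Faye, Ben, Finn, Vik, Tariq, Leo — no chain reaches any other.
That is 9.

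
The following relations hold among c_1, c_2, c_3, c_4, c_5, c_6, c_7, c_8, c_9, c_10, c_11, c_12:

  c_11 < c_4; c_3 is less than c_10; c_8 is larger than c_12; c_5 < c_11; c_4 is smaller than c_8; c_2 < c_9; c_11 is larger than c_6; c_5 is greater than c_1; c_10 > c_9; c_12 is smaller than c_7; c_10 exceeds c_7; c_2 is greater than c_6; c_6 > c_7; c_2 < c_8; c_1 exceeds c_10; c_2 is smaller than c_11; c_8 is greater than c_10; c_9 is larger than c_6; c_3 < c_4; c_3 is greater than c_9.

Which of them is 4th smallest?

c_2

Chaining the given pairs: c_12 < c_7 < c_6 < c_2 < c_9 < c_3 < c_10 < c_1 < c_5 < c_11 < c_4 < c_8.
The 4th smallest is c_2.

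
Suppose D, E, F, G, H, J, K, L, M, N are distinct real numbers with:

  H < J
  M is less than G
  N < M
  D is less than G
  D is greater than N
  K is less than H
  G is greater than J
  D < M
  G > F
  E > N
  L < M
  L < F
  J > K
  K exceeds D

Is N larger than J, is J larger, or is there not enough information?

J

Chaining the given relations: N < D < K < H < J.
So J is larger.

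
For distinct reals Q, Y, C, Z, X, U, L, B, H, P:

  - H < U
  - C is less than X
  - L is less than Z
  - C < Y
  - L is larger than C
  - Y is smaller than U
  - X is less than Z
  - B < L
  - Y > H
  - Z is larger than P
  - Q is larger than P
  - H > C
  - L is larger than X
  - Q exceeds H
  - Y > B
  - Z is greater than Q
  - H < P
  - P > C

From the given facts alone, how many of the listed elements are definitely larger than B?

4

From B the given relations immediately reach L, Y.
From those, U, Z — 4 in total.
No other element is forced above B by the given relations, so the count is 4.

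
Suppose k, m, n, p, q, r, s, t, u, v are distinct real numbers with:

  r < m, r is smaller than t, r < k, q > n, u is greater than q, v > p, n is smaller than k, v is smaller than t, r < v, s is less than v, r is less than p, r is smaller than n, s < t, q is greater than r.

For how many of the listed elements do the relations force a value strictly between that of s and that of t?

1

Chaining upward from s reaches: v.
Chaining downward from t reaches: r, p, v.
Strictly between s and t are those in both lists: v — 1 element.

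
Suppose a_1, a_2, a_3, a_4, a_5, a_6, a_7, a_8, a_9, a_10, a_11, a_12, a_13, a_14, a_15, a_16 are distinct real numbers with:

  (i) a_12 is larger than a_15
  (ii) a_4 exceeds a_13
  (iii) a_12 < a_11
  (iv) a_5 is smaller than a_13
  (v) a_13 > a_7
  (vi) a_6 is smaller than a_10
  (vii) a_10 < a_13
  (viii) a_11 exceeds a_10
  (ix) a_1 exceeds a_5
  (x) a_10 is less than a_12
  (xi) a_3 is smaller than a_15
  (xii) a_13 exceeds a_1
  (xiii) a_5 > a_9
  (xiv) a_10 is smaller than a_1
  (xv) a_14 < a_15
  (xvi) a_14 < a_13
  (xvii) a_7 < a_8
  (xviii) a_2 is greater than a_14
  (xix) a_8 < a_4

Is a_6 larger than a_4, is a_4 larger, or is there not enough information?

a_4

The relevant relations are a_6 < a_10; a_10 < a_1; a_1 < a_13; a_13 < a_4.
Together: a_6 < a_10 < a_1 < a_13 < a_4.
So a_4 is larger.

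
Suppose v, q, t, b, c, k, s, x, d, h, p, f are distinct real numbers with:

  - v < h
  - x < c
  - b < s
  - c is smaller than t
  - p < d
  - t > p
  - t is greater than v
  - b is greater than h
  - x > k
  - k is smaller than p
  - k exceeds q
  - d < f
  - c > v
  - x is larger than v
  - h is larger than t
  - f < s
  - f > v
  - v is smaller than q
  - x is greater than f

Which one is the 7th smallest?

Piecing the relations together gives one ordering: v < q < k < p < d < f < x < c < t < h < b < s.
The 7th smallest is x.

x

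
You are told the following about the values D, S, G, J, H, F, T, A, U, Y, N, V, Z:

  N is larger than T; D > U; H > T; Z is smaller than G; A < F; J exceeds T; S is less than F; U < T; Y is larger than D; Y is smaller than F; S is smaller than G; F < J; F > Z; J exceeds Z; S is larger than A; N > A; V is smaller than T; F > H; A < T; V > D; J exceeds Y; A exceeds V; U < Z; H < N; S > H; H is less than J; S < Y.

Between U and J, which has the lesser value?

The relevant relations are U < D; D < V; V < A; A < T; T < H; H < S; S < Y; Y < F; F < J.
Together: U < D < V < A < T < H < S < Y < F < J.
So U < J; U is the smaller of the two.

U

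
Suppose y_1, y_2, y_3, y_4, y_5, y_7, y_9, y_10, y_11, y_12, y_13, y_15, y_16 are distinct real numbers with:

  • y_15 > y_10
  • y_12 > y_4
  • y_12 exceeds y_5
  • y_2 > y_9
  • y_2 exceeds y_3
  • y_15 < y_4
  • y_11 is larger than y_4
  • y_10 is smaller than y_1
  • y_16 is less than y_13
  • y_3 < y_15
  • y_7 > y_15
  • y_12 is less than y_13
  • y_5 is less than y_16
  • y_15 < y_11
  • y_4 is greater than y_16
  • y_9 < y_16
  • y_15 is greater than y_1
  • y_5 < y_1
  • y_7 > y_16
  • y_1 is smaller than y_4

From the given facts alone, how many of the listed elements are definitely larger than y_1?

Directly above y_1: y_15, y_4.
One step further: y_7, y_12, y_11 (5 so far).
One step further: y_13 (6 so far).
No other element is forced above y_1 by the given relations, so the count is 6.

6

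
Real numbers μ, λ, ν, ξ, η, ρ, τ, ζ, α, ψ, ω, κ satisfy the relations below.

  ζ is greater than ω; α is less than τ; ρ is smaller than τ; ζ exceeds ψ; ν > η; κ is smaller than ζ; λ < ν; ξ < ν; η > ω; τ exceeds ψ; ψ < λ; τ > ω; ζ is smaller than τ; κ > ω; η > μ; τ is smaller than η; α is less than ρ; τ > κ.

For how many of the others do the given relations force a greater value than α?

4

Directly above α: ρ, τ.
One step further: η (3 so far).
One step further: ν (4 so far).
No other element is forced above α by the given relations, so the count is 4.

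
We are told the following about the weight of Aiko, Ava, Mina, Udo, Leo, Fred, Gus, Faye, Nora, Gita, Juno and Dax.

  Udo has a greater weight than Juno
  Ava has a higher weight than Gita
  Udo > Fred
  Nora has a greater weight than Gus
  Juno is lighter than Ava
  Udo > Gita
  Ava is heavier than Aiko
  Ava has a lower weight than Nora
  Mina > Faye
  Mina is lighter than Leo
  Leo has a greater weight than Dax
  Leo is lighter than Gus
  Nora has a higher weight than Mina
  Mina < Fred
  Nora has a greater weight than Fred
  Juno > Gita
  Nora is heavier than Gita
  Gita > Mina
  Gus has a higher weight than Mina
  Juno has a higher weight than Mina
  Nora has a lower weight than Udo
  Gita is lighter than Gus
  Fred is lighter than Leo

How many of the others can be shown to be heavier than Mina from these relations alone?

8

The elements the relations force above Mina are Gita, Fred, Juno, Ava, Leo, Gus, Nora, Udo — no chain reaches any other.
That is 8.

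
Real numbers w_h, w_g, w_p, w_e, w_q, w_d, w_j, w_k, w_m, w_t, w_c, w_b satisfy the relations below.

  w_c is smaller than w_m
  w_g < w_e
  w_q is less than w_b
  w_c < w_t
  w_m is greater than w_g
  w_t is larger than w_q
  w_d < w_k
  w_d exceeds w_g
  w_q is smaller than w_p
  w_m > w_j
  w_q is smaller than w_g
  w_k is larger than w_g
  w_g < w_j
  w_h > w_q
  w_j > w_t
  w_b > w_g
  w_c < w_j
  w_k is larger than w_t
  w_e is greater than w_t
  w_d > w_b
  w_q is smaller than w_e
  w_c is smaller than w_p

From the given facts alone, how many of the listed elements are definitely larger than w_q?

Directly above w_q: w_g, w_t, w_b, w_h, w_p, w_e.
One step further: w_j, w_d, w_m, w_k (10 so far).
No other element is forced above w_q by the given relations, so the count is 10.

10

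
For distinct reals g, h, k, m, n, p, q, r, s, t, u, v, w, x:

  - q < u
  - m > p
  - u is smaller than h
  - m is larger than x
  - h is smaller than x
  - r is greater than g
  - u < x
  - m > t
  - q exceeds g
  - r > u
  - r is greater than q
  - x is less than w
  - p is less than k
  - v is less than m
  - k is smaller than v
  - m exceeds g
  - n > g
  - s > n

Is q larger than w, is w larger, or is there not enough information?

w

q < u and u < h give q < h.
Then h < x extends the chain to x.
Then x < w extends the chain to w.
So w is larger.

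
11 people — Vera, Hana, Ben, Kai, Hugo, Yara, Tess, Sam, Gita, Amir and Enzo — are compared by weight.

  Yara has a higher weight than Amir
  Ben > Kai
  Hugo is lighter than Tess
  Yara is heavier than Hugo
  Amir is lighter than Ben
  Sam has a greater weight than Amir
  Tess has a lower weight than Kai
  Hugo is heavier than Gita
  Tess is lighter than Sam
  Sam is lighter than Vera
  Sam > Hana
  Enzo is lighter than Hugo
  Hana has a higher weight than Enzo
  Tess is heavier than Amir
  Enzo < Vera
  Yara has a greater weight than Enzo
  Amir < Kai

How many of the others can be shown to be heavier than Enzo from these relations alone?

8

From Enzo the given relations immediately reach Hugo, Yara, Hana, Vera.
From those, Tess, Sam — 6 in total.
From those, Kai — 7 in total.
From those, Ben — 8 in total.
Nothing else is reachable above Enzo; 8 in all.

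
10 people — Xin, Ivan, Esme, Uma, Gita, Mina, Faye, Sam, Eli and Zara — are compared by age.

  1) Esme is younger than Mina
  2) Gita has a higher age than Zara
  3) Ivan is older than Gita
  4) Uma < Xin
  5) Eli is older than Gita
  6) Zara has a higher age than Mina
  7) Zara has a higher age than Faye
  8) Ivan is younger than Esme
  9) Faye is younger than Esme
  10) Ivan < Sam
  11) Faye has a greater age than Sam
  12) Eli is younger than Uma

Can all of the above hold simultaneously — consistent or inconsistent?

Chaining the given relations yields Ivan < Sam < Faye < Esme < Mina < Zara < Gita, so Ivan < Gita. But one relation states Gita < Ivan. These cannot both hold.

inconsistent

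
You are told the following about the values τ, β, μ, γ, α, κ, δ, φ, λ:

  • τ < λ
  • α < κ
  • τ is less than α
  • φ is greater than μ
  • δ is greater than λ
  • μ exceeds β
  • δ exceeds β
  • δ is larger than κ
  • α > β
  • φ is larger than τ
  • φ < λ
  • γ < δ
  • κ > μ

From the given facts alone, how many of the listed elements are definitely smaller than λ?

4

The elements the relations force below λ are β, τ, μ, φ — no chain reaches any other.
That is 4.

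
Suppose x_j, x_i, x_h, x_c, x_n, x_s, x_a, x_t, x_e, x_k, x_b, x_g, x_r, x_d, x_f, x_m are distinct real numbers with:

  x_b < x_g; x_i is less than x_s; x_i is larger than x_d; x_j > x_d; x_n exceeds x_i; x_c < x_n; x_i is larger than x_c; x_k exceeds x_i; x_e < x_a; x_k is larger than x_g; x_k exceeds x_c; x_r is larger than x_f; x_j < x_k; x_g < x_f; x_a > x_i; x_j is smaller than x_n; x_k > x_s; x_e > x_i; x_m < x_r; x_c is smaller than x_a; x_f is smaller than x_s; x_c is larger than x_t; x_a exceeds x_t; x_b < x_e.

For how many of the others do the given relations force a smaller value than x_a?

6

Directly below x_a: x_t, x_c, x_i, x_e.
One step further: x_b, x_d (6 so far).
Nothing else is reachable below x_a; 6 in all.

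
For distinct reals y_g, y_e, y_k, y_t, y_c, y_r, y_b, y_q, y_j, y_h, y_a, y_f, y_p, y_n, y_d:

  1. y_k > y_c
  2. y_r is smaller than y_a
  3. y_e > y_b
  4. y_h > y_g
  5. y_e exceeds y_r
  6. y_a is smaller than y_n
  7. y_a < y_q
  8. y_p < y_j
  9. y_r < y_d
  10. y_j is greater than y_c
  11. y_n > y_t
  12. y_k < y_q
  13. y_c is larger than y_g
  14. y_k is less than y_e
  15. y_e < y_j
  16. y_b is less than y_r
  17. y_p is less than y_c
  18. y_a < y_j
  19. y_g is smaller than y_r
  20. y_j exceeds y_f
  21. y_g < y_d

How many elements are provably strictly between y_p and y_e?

The relations place y_p below y_e. An element lies strictly between them when it is forced above y_p and also forced below y_e.
Above y_p: {y_c, y_k, y_q, y_j}. Below y_e: {y_g, y_b, y_r, y_c, y_k}.
Intersection: {y_c, y_k} — 2.

2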